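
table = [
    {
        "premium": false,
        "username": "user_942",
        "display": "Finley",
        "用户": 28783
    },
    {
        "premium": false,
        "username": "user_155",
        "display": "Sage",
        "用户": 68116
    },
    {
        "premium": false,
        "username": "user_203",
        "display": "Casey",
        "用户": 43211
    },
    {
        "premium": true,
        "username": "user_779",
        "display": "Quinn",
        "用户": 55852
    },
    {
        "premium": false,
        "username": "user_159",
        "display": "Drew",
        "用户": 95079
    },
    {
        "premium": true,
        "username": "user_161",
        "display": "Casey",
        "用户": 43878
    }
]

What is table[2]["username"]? "user_203"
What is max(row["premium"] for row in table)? True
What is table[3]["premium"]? True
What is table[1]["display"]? "Sage"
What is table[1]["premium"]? False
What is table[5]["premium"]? True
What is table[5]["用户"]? 43878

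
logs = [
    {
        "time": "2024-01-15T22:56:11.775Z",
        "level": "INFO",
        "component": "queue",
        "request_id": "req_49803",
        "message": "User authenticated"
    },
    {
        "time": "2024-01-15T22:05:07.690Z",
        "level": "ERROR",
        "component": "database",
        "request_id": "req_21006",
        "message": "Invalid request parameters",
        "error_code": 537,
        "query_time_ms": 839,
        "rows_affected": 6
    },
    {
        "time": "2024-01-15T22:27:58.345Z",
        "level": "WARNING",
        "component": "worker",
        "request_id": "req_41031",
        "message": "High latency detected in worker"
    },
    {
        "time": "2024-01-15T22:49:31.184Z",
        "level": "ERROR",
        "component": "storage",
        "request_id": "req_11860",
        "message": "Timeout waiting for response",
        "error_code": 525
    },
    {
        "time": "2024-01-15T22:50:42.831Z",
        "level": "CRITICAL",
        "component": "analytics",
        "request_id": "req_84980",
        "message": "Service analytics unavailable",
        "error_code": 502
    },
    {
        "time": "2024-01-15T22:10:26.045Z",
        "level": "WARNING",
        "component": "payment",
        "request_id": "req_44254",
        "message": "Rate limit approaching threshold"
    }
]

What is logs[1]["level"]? "ERROR"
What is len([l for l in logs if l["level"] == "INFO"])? 1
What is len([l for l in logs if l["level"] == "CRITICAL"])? 1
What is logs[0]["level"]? "INFO"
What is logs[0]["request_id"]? "req_49803"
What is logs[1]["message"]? "Invalid request parameters"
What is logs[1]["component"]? "database"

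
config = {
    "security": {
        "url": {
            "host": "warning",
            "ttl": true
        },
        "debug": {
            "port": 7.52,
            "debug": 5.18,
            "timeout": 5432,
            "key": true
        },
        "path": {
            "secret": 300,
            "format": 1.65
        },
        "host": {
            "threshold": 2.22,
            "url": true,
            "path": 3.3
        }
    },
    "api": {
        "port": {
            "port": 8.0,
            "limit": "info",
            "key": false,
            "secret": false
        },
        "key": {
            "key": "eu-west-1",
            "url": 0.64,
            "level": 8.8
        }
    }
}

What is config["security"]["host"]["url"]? True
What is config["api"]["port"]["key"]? False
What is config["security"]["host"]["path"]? 3.3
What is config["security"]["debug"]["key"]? True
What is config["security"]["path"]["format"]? 1.65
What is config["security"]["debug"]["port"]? 7.52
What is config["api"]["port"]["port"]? 8.0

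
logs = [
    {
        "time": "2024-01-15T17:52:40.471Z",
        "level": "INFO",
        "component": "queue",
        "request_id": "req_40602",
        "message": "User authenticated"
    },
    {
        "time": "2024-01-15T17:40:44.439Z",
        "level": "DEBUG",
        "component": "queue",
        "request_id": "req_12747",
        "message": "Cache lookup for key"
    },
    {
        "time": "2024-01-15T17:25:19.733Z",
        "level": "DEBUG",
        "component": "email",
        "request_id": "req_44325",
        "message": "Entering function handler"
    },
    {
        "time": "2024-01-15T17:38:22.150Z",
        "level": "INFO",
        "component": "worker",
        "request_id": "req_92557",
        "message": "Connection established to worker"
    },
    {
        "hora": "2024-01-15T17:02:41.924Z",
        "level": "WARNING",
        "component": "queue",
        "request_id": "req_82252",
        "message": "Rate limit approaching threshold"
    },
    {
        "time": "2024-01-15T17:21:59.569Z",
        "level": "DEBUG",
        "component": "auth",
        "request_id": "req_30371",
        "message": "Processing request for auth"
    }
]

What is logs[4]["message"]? "Rate limit approaching threshold"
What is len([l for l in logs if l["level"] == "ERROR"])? 0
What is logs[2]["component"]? "email"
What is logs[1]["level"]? "DEBUG"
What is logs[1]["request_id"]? "req_12747"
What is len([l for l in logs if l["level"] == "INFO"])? 2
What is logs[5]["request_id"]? "req_30371"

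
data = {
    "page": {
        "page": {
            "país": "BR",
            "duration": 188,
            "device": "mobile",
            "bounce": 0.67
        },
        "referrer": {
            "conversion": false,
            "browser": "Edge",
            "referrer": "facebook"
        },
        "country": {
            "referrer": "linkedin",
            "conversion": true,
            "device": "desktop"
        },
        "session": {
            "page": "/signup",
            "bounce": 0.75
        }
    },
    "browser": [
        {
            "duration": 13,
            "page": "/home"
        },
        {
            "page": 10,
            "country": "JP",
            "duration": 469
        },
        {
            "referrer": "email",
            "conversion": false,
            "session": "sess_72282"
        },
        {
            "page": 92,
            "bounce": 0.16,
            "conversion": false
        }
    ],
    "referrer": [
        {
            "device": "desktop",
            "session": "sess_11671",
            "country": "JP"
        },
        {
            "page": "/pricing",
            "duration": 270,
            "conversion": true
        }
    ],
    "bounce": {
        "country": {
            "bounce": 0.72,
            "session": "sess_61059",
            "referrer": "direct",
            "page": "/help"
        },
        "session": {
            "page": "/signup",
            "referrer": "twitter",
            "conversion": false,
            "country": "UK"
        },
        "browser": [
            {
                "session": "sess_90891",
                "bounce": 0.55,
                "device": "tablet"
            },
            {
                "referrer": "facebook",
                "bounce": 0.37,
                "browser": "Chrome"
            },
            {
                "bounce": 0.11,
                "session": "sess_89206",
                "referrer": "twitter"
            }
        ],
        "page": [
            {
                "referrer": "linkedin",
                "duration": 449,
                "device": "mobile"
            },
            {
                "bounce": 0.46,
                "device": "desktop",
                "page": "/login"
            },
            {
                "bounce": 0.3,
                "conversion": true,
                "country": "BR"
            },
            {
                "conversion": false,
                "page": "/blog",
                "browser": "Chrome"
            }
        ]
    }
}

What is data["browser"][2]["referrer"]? "email"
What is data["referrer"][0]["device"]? "desktop"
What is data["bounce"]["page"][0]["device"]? "mobile"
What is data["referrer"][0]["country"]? "JP"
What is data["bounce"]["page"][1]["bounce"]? 0.46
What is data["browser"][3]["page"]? 92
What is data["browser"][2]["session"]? "sess_72282"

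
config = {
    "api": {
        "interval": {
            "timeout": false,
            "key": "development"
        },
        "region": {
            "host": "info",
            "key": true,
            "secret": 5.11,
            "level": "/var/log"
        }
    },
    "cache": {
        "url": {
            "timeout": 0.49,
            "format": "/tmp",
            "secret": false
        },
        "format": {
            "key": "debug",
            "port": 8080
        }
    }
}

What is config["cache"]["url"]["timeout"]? 0.49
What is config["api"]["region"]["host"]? "info"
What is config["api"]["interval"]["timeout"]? False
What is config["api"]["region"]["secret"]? 5.11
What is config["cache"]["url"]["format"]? "/tmp"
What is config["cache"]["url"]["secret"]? False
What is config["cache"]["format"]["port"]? 8080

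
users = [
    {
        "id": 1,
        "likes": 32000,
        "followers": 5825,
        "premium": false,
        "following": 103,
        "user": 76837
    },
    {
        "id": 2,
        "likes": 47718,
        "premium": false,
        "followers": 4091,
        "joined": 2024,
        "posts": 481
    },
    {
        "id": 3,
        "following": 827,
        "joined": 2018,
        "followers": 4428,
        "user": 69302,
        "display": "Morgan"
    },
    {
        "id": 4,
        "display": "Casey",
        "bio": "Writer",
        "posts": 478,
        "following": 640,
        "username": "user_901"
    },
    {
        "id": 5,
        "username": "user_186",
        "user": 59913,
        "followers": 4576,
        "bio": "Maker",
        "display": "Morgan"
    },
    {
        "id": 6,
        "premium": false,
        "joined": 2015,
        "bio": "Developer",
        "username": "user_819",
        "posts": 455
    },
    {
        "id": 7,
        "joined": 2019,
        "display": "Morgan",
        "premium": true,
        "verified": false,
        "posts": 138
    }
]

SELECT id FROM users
[1, 2, 3, 4, 5, 6, 7]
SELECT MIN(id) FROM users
1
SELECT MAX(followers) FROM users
5825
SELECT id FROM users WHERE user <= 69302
[3, 5]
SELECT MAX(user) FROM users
76837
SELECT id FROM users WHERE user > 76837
[]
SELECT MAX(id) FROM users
7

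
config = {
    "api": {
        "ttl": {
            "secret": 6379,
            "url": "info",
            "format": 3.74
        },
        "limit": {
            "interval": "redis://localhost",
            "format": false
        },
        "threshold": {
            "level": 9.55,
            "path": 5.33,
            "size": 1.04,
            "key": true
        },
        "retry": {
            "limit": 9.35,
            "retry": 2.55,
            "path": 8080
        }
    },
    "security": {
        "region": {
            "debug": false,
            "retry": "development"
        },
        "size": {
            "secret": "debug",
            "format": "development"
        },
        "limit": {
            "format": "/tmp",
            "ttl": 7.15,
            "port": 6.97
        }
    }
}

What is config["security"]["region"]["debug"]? False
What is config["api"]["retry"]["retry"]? 2.55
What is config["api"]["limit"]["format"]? False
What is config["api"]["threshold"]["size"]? 1.04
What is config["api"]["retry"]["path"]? 8080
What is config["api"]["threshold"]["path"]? 5.33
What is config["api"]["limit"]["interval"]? "redis://localhost"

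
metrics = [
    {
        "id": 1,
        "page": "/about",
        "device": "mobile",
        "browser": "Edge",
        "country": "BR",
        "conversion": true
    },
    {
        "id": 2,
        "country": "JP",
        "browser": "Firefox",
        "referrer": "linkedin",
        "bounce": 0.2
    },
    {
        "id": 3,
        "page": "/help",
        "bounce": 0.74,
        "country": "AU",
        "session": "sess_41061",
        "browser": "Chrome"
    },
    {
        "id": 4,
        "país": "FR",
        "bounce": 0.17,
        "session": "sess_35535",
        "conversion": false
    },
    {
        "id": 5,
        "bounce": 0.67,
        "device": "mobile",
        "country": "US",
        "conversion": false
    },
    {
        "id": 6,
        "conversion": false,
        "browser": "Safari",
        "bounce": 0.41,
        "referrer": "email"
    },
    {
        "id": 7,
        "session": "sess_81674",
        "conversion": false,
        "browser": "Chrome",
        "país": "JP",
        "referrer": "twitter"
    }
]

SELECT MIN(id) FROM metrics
1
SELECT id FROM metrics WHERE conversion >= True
[1]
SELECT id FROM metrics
[1, 2, 3, 4, 5, 6, 7]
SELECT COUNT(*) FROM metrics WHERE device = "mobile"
2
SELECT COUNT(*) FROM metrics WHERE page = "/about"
1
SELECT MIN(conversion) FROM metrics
False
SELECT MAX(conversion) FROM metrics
True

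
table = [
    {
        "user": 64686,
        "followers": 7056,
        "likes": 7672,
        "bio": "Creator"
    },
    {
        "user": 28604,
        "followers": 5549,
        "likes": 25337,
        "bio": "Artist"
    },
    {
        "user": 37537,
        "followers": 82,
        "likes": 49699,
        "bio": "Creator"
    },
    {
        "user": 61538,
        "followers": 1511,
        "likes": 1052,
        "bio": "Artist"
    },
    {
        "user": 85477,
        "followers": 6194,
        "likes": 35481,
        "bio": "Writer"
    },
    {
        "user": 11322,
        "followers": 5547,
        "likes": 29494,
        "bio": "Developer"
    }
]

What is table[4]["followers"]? 6194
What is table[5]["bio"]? "Developer"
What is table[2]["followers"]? 82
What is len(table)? 6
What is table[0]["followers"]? 7056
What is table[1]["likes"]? 25337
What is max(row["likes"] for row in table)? 49699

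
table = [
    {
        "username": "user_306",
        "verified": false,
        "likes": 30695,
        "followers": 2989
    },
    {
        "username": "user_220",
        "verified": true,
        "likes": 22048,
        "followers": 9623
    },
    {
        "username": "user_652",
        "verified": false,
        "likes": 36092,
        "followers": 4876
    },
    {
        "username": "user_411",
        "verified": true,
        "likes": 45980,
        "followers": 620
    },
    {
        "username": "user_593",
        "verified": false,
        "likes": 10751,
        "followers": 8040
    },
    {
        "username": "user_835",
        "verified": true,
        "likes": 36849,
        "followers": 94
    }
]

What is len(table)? 6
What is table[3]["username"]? "user_411"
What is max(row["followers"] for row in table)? 9623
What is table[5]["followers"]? 94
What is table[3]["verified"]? True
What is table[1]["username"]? "user_220"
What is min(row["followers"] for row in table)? 94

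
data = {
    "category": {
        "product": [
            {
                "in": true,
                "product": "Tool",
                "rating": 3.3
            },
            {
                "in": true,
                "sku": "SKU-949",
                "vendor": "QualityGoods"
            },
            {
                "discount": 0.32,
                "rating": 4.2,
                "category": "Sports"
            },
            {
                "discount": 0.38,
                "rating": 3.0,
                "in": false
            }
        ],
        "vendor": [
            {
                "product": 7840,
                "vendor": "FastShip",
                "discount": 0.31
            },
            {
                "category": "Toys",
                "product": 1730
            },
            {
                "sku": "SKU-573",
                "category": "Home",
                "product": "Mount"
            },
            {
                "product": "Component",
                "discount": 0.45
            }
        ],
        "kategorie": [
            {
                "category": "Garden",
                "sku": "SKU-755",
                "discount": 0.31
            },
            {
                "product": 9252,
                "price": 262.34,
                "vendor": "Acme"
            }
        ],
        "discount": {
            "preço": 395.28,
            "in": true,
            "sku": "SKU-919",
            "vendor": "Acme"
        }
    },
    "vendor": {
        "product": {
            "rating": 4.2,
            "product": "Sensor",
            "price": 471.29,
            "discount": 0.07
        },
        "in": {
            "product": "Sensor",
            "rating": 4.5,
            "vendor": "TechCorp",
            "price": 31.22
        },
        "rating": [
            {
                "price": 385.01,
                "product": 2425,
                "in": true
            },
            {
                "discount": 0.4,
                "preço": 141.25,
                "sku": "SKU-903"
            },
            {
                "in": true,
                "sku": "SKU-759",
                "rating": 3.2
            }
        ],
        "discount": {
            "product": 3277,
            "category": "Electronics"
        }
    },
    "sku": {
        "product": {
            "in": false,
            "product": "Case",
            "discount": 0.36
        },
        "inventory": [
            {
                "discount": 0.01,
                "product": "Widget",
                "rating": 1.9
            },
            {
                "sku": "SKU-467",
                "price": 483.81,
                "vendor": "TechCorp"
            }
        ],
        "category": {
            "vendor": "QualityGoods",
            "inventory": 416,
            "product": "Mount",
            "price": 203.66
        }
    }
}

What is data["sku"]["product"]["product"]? "Case"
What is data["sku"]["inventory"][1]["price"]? 483.81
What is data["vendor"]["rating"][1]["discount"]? 0.4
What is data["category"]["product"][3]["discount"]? 0.38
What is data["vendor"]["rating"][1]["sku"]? "SKU-903"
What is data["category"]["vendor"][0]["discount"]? 0.31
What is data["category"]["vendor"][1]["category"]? "Toys"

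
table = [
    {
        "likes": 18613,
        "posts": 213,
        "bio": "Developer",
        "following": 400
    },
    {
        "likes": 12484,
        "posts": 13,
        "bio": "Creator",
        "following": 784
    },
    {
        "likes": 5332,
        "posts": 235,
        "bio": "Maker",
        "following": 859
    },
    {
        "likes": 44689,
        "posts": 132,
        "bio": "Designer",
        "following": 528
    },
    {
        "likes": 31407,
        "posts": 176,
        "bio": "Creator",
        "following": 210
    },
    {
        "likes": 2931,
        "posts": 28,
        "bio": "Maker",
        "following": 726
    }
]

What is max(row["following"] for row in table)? 859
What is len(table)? 6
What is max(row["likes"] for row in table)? 44689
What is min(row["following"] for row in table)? 210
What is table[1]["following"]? 784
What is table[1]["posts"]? 13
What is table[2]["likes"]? 5332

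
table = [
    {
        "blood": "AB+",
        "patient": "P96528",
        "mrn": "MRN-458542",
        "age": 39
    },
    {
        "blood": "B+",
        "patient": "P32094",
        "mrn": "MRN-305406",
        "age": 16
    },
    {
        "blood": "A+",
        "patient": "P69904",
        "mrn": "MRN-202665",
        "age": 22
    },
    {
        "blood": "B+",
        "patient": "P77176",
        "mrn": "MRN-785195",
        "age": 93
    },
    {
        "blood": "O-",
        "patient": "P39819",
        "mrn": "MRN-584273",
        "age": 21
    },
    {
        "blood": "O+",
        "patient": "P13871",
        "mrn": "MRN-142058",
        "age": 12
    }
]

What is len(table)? 6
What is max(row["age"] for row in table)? 93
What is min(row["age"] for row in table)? 12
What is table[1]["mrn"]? "MRN-305406"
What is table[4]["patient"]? "P39819"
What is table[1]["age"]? 16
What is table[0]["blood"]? "AB+"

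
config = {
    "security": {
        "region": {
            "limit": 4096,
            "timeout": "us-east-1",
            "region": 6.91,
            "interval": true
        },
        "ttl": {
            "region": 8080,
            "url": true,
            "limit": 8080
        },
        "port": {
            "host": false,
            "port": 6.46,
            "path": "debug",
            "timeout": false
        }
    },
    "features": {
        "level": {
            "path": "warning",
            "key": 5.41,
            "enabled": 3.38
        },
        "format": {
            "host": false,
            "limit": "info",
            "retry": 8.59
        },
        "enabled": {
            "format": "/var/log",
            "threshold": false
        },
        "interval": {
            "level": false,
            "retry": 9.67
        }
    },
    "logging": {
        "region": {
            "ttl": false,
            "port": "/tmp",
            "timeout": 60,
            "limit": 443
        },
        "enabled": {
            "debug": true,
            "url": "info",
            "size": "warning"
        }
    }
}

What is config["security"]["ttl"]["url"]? True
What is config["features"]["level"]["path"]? "warning"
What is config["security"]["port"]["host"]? False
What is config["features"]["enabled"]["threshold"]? False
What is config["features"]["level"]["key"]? 5.41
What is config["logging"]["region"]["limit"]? 443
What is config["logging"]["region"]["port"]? "/tmp"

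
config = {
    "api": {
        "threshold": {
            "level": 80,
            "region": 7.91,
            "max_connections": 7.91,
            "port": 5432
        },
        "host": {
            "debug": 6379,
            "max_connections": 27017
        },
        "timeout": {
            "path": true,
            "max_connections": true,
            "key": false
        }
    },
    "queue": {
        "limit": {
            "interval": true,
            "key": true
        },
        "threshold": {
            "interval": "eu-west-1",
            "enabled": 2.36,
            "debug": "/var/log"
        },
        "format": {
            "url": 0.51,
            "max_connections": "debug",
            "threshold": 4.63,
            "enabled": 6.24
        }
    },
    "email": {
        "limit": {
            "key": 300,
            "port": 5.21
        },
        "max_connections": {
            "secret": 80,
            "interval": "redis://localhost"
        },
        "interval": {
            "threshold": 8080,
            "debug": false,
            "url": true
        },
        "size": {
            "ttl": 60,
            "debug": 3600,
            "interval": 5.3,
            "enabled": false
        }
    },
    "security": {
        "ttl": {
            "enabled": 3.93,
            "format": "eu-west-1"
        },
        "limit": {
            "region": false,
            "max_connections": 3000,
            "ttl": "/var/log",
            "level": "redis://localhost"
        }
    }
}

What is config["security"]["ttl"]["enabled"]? 3.93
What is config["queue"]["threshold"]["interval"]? "eu-west-1"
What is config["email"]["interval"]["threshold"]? 8080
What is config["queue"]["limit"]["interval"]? True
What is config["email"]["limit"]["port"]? 5.21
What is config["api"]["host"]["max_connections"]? 27017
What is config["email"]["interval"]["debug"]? False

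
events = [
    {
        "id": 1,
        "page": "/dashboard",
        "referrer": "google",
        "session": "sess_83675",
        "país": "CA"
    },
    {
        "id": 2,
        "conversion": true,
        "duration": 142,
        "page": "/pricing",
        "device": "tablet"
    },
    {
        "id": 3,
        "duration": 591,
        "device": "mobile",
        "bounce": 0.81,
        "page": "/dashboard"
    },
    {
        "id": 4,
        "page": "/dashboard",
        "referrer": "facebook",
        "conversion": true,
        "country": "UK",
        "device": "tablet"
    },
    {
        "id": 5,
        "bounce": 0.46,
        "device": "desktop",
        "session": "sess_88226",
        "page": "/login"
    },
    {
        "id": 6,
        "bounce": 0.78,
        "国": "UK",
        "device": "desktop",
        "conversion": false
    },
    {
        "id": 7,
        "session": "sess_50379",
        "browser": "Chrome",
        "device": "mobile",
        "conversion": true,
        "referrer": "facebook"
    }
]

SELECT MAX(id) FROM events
7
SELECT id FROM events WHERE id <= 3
[1, 2, 3]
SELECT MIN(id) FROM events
1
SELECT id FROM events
[1, 2, 3, 4, 5, 6, 7]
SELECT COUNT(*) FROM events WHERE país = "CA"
1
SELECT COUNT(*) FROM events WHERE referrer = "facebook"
2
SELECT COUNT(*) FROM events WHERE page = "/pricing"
1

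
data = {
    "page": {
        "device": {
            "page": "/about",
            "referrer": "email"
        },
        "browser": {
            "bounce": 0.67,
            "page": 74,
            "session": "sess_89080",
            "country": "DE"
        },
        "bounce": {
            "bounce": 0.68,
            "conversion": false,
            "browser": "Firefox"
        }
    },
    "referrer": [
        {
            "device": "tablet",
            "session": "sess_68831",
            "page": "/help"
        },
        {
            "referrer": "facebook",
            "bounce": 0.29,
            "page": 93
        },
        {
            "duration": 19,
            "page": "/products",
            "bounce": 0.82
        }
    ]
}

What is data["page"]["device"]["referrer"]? "email"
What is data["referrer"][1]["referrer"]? "facebook"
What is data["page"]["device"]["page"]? "/about"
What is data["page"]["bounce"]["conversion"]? False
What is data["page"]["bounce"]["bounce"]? 0.68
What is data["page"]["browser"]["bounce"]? 0.67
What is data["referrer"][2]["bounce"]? 0.82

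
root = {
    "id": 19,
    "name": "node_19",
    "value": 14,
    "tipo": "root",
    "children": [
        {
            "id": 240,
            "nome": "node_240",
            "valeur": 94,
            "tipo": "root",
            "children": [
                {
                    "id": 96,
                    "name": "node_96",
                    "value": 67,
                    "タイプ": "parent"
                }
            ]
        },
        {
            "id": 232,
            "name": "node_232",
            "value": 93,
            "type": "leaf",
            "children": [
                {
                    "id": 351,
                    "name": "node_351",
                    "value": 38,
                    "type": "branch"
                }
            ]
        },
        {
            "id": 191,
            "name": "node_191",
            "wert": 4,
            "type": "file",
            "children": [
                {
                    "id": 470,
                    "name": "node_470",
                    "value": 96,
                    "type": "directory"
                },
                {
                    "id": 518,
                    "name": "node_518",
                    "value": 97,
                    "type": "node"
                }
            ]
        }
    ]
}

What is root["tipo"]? "root"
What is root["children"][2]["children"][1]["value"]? 97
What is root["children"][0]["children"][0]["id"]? 96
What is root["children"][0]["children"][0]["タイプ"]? "parent"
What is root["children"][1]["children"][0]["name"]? "node_351"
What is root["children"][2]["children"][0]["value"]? 96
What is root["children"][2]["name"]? "node_191"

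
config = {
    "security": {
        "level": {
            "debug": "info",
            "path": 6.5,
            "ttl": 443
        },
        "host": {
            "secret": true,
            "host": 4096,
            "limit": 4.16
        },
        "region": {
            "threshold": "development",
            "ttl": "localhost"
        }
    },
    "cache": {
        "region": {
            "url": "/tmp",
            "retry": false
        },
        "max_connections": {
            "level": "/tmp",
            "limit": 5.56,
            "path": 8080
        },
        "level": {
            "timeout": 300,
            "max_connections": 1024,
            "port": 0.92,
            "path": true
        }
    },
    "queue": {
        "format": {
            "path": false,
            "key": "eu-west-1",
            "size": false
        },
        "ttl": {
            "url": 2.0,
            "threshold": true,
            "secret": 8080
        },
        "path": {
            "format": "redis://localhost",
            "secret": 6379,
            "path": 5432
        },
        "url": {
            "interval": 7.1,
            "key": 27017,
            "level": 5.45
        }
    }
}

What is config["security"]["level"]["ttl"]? 443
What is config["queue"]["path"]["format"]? "redis://localhost"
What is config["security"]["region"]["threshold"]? "development"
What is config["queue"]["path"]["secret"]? 6379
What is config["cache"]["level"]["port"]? 0.92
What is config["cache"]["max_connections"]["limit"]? 5.56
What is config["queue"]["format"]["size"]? False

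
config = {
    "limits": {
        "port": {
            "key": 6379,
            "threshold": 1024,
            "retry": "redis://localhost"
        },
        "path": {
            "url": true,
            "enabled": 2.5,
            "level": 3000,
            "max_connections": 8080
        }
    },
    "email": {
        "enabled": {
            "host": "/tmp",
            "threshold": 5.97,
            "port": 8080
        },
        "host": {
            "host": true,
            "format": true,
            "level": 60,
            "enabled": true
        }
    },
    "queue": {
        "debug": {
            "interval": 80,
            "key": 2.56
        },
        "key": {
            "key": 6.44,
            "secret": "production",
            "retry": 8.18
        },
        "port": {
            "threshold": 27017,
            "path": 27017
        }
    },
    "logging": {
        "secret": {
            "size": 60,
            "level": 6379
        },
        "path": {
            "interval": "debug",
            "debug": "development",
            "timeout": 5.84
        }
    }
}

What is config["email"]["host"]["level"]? 60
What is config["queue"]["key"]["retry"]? 8.18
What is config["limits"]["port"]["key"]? 6379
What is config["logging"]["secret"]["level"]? 6379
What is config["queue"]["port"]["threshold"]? 27017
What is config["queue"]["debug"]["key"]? 2.56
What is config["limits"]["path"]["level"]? 3000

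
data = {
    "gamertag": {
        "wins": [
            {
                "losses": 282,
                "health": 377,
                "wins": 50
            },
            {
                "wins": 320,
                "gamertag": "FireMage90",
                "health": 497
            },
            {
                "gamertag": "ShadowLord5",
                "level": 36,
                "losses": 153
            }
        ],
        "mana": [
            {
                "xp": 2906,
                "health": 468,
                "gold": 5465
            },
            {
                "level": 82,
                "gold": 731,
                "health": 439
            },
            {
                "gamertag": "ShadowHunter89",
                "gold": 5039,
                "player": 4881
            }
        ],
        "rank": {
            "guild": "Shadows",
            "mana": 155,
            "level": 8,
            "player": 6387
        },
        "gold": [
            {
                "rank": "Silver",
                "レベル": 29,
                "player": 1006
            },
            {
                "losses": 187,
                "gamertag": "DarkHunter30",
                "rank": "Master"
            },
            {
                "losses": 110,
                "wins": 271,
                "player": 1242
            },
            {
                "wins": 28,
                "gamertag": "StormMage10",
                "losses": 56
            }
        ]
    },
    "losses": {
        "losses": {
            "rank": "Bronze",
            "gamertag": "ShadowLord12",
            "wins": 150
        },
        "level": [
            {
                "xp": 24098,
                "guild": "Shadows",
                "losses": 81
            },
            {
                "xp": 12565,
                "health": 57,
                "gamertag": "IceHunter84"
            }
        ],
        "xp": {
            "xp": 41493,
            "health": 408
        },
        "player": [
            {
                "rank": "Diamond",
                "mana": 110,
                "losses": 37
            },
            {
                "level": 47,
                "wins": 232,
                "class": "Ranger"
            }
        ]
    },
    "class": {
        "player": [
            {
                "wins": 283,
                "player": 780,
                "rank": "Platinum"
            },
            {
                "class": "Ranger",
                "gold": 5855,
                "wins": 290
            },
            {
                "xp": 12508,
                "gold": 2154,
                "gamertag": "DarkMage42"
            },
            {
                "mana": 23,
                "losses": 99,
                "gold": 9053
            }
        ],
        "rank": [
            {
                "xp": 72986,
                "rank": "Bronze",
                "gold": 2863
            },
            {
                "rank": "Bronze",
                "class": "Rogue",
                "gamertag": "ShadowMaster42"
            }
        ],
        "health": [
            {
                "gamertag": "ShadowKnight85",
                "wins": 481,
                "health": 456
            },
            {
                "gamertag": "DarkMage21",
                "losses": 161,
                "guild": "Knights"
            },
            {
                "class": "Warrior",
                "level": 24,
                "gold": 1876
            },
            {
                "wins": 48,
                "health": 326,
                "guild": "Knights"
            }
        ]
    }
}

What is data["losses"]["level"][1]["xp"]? 12565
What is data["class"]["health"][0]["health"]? 456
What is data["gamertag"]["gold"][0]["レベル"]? 29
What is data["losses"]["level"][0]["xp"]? 24098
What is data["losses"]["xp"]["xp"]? 41493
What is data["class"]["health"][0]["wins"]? 481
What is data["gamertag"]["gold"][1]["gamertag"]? "DarkHunter30"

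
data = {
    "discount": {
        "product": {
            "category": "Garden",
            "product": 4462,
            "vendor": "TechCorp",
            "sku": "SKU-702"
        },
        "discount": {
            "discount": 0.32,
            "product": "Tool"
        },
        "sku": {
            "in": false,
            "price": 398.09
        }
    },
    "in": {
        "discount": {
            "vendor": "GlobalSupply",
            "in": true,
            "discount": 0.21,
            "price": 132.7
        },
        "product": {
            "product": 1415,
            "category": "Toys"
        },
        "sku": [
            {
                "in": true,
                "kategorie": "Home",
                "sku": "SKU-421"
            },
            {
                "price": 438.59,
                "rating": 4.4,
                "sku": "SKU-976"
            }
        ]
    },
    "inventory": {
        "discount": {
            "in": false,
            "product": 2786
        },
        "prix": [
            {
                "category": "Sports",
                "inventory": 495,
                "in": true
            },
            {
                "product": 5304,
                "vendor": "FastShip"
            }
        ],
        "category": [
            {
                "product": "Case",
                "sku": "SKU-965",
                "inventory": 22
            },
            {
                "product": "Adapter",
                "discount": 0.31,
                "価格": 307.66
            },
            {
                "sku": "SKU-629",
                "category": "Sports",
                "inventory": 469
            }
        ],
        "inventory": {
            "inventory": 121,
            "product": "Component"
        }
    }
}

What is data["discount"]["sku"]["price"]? 398.09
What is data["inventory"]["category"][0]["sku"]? "SKU-965"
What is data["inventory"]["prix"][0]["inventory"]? 495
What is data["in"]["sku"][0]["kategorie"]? "Home"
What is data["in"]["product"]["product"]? 1415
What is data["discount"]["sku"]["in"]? False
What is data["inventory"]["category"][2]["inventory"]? 469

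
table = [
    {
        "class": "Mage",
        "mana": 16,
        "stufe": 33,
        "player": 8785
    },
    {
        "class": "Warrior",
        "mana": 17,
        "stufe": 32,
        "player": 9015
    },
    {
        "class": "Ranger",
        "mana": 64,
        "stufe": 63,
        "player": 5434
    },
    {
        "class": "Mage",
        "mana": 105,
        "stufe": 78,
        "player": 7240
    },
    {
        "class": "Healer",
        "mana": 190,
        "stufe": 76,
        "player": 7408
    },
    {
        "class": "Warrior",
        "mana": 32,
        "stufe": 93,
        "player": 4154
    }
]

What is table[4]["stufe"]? 76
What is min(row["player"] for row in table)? 4154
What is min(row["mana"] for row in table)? 16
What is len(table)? 6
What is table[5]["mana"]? 32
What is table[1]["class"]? "Warrior"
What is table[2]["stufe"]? 63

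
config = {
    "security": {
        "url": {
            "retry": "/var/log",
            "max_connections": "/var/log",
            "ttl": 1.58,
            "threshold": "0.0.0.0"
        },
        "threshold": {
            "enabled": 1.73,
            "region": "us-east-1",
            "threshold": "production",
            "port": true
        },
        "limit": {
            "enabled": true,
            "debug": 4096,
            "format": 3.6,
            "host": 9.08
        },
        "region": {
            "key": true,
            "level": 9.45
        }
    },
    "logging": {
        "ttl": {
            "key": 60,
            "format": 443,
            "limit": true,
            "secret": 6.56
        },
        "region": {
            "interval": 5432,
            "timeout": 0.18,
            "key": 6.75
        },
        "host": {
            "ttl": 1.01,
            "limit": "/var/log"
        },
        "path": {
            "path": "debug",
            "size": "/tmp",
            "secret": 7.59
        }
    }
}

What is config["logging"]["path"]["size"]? "/tmp"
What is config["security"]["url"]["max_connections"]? "/var/log"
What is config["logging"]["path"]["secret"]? 7.59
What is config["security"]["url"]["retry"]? "/var/log"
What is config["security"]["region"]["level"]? 9.45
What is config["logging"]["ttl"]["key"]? 60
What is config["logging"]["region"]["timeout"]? 0.18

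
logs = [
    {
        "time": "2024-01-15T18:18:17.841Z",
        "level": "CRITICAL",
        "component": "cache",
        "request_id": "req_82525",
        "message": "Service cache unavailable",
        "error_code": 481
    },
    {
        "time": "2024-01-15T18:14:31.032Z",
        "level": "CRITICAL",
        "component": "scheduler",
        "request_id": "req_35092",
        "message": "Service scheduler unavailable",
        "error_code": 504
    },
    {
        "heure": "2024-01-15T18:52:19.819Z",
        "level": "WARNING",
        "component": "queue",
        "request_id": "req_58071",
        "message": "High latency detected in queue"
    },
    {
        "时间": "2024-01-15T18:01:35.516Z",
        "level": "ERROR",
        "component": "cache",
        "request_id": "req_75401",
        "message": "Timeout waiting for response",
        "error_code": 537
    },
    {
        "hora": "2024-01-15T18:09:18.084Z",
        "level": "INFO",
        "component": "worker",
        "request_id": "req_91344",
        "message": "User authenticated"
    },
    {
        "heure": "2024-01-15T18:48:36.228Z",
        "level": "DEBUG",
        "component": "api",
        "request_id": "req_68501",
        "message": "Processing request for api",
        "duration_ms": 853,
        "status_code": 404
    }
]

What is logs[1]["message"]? "Service scheduler unavailable"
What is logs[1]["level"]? "CRITICAL"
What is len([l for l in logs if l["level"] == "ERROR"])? 1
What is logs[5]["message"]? "Processing request for api"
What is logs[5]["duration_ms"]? 853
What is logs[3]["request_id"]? "req_75401"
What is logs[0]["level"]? "CRITICAL"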